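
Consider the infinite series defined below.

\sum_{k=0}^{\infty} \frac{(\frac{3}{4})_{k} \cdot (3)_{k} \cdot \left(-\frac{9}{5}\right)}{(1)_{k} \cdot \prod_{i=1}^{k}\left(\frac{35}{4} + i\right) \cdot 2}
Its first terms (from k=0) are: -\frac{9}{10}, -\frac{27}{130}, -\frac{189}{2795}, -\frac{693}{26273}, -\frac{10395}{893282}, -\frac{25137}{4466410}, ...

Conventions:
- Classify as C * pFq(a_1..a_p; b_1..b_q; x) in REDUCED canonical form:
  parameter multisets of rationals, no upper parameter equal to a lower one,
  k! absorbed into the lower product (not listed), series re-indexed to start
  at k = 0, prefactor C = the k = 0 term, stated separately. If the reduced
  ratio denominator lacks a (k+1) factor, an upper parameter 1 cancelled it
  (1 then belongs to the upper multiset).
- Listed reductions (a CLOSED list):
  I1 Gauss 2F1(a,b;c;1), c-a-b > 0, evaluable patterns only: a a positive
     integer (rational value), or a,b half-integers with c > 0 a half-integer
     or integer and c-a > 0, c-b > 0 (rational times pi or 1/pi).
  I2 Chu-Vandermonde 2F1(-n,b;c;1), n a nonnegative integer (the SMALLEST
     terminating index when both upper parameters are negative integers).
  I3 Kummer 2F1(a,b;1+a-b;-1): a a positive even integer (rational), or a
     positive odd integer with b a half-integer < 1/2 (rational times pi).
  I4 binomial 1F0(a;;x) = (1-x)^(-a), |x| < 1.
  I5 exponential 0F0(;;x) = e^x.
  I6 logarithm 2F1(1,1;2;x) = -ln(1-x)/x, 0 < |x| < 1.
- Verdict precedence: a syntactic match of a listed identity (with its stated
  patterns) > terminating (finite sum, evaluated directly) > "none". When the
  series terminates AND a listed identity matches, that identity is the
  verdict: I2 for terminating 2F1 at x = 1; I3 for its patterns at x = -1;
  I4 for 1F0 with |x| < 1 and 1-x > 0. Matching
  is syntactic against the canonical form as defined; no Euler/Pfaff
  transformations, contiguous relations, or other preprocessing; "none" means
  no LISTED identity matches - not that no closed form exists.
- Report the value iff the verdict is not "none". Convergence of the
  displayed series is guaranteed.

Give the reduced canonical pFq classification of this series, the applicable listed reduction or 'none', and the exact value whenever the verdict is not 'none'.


Structural cue: t_0 being -\frac{9}{10}, the constant factors (prefactor -9/10) combine into one prefactor.
Ratio: r(k) = 1 * (k+\frac{3}{4}) (k+3) / [(k+\frac{39}{4}) (k+1)] - rational in k, leading ratio 1; with t_0 = -\frac{9}{10}, classification follows.

Prefactor -\frac{9}{10}, argument 1: 2F1 with upper {\frac{3}{4}, 3} over lower {\frac{39}{4}}. Verdict: this is the Gauss summation I1 (x = 1: the Gamma ratio telescopes since c-a-b = 6 > 0 and a = 3 in Z>0). Exact value: -\frac{2511}{2048}.


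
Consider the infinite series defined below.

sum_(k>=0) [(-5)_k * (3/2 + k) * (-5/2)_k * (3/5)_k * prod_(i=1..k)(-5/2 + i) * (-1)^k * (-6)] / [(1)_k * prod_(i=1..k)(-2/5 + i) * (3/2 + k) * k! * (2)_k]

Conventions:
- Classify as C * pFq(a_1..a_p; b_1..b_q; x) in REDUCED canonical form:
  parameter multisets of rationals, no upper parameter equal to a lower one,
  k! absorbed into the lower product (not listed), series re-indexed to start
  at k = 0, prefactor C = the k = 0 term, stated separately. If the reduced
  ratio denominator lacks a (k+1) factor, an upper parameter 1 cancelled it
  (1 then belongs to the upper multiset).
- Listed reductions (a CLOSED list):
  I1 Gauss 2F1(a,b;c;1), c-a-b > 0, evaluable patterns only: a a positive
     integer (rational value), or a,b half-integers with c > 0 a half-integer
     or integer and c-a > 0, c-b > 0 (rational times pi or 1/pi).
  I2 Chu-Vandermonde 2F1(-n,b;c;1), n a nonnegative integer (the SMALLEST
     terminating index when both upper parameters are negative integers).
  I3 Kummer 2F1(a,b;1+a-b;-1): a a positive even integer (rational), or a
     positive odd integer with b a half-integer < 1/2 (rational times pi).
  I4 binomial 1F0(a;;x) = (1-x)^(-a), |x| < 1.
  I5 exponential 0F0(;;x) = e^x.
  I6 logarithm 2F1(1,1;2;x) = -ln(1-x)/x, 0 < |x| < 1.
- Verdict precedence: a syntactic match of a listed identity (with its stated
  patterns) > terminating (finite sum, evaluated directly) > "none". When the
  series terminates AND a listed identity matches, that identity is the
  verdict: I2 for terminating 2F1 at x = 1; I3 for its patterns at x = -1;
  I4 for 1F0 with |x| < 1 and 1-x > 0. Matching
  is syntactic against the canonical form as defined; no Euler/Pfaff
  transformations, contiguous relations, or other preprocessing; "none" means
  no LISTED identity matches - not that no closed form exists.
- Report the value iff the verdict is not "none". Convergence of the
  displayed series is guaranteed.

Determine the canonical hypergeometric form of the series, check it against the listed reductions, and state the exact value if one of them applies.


The series (x = -1) is 3F2: upper {-5, -5/2, -3/2}, lower {1, 2}, prefactor -6. Verdict: terminating. With -5 upstairs the series is a 6-term polynomial sum; evaluated term by term. Exact value: -4981647/65536.

First insight: from the first term -6: the parameter 3/5 appears in both the upper and lower lists and cancels (alongside the other common factor).
Term ratio: r(k) = (-1) * (k-5) (k-5/2) (k-3/2) / [(k+1) (k+2) (k+1)] - rational in k. x = (-1); t_0 = -6; negate the roots.


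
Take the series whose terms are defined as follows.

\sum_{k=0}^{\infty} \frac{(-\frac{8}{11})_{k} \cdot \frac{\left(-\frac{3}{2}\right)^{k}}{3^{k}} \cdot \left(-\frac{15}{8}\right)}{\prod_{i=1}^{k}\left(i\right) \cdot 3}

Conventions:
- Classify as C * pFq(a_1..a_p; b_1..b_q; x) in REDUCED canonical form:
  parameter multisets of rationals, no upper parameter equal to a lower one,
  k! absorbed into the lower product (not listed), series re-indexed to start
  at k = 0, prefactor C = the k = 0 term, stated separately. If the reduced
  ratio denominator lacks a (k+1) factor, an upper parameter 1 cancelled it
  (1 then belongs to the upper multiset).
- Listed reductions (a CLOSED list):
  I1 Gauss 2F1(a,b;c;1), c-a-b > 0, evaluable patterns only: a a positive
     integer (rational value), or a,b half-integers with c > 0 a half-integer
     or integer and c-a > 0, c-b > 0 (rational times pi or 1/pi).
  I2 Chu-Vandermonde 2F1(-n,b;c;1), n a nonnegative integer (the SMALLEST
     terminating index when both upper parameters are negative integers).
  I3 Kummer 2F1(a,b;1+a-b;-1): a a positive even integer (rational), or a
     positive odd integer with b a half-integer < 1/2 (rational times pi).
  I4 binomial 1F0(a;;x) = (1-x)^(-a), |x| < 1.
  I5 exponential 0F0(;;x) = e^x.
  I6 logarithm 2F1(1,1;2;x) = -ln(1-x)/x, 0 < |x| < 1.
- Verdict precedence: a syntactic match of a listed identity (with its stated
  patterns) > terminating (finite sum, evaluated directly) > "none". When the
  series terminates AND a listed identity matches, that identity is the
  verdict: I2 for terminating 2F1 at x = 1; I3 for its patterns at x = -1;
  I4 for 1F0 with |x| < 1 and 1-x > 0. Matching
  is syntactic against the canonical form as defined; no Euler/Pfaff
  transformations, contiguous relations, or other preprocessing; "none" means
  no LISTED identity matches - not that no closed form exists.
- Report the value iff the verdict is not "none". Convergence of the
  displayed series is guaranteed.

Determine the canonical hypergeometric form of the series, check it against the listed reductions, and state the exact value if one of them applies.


Key observation: from the first term -\frac{5}{8}: the constant factors (C = -5/8) combine into one prefactor.
Ratio: r(k) = -\frac{1}{2} * (k-\frac{8}{11}) / [(k+1)] - poly over poly, x = -\frac{1}{2} from leading terms; C = -\frac{5}{8} at k = 0.

Classification (C = -\frac{5}{8}): 1F0 with upper {-\frac{8}{11}}, lower {-}, argument x = -\frac{1}{2}. Verdict: the binomial series (I4) matches (the 1F0 binomial series: exponent 8/11, x = -\frac{1}{2}). Exact value: \left(-\frac{5}{8}\right) \cdot \left(\frac{3}{2}\right)^{\frac{8}{11}}.


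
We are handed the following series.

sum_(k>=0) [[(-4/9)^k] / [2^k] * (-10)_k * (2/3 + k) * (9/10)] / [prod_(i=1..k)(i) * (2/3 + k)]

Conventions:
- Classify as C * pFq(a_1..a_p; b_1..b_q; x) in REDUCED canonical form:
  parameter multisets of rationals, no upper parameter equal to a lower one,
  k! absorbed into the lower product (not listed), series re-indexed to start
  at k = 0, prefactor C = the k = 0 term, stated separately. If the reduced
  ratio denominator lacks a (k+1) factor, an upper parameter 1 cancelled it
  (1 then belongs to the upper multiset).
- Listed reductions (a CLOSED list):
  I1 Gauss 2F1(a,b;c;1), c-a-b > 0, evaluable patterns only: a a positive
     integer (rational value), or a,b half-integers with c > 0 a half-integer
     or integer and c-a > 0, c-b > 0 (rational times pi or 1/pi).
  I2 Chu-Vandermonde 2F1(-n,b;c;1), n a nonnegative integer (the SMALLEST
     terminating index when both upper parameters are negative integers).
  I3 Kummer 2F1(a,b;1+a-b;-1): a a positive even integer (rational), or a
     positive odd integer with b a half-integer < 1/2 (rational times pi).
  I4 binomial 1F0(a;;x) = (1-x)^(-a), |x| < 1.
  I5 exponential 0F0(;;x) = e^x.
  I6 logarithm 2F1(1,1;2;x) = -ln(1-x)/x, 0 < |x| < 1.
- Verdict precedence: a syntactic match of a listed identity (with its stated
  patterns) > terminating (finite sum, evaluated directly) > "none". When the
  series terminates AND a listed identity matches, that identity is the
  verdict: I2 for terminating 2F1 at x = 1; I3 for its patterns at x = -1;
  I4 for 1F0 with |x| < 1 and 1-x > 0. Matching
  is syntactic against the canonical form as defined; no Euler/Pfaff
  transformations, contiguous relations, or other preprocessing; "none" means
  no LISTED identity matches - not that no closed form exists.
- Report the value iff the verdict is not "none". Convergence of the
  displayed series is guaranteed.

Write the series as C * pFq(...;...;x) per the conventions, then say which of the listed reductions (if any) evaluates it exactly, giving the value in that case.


Prefactor 9/10, argument -2/9: 1F0 with upper {-10} over lower {-}. Verdict: this is the binomial series (I4) (the 1F0 binomial series: exponent 10, x = -2/9). Its exact value is 25937424601/3874204890.

First insight: t_0 being 9/10, the product of the first k integers (prefactor 9/10) is k!.
Consecutive-term ratio: r(k) = (-2/9) * (k-10) / [(k+1)] - rational in k. x = (-2/9); t_0 = 9/10; negate the roots.


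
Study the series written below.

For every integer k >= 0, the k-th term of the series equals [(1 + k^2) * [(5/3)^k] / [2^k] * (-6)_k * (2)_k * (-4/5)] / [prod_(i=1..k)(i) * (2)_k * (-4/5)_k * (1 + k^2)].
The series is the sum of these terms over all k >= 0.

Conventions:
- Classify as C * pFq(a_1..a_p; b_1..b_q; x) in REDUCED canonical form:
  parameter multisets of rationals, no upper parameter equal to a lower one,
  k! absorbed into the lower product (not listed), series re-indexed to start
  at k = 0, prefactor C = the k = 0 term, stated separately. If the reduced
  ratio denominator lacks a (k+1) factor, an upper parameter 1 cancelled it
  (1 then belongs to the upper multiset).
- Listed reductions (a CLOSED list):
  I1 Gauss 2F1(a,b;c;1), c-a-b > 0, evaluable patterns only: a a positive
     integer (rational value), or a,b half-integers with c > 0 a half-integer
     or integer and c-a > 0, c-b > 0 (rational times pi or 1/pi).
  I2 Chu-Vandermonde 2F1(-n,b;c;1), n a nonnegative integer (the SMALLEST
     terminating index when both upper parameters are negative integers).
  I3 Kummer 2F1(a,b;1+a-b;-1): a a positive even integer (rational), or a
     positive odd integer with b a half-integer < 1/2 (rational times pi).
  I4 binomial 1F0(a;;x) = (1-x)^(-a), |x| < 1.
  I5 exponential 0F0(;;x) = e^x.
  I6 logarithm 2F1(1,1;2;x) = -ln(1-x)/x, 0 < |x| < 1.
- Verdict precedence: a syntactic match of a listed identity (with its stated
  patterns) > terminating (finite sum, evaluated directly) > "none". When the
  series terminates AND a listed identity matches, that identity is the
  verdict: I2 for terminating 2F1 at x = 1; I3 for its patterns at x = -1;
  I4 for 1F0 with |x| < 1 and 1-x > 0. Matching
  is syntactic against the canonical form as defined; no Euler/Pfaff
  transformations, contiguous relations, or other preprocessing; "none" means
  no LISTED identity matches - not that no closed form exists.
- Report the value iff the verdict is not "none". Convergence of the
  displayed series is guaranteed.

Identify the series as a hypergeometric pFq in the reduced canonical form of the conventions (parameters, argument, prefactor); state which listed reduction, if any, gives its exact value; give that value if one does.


This is -4/5 * 1F1(-6; -4/5; 5/6) in reduced canonical form. Verdict: terminating - no listed pattern fits, but -6 in the upper list cuts the series at k = 6; direct evaluation. Its exact value is 53690067901/5173217280.

The tell: x = (5/6) and the two k-th powers (prefactor -4/5) combine into one argument.
Step ratio: r(k) = (5/6) * (k-6) / [(k-4/5) (k+1)] - rational in k. x = (5/6); t_0 = -4/5; negate the roots.


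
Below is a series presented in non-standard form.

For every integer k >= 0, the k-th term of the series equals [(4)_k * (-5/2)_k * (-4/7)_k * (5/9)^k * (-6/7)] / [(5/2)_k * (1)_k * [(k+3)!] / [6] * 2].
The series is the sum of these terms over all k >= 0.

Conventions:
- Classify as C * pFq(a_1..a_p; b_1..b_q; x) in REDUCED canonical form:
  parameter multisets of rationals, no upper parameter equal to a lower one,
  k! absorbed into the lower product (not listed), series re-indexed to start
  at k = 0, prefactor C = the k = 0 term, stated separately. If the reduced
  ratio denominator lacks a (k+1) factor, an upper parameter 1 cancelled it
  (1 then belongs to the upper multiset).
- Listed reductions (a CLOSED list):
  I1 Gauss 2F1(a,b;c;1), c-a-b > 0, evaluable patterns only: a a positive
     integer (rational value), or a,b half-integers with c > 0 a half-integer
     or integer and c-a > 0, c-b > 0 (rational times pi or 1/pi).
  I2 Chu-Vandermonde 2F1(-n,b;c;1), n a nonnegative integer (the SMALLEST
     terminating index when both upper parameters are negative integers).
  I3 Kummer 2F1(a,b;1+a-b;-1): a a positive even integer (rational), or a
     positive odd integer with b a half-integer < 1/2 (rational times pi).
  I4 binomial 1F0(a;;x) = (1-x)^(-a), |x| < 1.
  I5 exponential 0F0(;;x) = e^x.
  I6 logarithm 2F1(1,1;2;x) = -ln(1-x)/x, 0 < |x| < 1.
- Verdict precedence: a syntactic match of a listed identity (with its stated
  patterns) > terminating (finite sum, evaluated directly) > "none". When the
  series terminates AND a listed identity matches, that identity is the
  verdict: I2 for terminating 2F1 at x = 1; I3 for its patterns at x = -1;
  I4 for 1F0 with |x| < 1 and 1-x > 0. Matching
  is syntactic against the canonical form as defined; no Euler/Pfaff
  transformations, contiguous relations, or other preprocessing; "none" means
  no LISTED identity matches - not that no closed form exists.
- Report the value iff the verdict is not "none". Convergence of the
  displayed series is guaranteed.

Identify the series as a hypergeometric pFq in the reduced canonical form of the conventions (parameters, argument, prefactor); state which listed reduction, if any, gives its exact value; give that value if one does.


At argument 5/9: a 2F1 with upper {-5/2, -4/7}, lower {5/2}, scaled by C = -3/7. Verdict: none (x = 5/9): each listed identity misses the multisets {-5/2, -4/7} ; {5/2}.

Key step: t_0 = -3/7 here, and (1)_k (C = -3/7, x = 5/9) is k! itself.
Ratio: r(k) = (5/9) * (k-5/2) (k-4/7) / [(k+5/2) (k+1)] ; factor over Q: parameters, x = (5/9), and C = -3/7.


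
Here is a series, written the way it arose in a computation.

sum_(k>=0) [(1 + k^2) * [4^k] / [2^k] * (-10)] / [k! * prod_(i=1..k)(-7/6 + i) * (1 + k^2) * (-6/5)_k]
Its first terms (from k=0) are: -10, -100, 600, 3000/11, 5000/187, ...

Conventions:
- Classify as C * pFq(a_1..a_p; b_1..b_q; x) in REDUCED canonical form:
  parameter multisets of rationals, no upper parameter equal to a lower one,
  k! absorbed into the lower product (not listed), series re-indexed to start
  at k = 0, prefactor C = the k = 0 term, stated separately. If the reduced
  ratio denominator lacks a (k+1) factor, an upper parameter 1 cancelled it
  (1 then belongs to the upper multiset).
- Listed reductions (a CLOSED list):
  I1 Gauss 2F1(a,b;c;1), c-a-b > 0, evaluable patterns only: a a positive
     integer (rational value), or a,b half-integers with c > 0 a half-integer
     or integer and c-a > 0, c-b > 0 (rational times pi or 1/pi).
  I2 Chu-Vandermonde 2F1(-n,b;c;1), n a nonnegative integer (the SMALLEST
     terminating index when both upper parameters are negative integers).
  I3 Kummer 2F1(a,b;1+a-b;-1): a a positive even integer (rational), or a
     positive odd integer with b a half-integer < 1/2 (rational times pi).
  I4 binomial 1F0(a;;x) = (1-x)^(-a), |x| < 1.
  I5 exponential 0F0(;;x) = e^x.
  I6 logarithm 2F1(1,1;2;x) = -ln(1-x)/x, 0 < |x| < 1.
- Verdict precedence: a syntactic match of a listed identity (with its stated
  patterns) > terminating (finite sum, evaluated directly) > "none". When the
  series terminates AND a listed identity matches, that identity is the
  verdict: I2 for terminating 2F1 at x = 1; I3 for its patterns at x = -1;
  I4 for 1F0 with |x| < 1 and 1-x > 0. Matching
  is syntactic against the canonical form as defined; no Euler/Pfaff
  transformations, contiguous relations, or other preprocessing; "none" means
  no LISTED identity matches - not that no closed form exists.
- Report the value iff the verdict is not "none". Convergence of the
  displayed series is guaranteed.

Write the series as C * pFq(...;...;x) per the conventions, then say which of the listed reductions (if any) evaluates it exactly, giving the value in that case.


At argument 2: a 0F2 with upper {-}, lower {-6/5, -1/6}, scaled by C = -10. Verdict: none - this 0F2 at x = 2 matches no listed pattern, and upper {-} holds no stopper.

First insight: t_0 being -10, the two k-th powers (prefactor -10) combine into one argument.
Ratio: r(k) = 2 * 1 / [(k-6/5) (k-1/6) (k+1)] ; factor over Q: parameters, x = 2, and C = -10.


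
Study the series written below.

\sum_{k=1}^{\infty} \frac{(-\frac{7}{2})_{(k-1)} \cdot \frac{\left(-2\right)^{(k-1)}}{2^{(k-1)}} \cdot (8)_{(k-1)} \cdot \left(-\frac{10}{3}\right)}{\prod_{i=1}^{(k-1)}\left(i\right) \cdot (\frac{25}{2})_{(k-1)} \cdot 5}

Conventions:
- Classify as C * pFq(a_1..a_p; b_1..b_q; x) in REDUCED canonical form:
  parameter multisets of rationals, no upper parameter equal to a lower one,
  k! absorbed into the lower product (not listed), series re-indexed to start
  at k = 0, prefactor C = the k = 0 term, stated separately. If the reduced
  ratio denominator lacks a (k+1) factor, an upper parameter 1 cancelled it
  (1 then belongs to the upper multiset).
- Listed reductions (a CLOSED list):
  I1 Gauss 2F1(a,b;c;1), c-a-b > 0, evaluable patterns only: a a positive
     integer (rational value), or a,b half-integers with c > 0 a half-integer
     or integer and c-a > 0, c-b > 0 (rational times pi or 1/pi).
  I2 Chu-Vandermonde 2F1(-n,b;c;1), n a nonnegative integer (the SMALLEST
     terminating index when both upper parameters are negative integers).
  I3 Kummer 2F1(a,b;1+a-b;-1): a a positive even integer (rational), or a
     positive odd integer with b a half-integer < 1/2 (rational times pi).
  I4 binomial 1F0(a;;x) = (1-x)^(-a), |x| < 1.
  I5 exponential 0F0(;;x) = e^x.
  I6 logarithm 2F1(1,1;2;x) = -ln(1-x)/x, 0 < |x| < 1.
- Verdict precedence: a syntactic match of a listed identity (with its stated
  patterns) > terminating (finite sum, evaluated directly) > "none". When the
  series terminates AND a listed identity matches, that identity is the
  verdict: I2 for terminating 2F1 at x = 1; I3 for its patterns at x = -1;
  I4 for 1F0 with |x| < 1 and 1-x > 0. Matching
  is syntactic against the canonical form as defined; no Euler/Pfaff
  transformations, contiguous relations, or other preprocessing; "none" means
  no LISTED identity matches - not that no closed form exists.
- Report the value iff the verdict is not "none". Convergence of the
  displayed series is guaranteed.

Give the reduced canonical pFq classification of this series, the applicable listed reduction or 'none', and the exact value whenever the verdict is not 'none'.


Reduced: x = -1, 2F1, upper = {-\frac{7}{2}, 8}, lower = {\frac{25}{2}}, C = -\frac{2}{3}. Verdict: Kummer (I3) fires (x = -1; c = \frac{25}{2} equals 1+a-b for upper {-\frac{7}{2}, 8}: listed pattern). Hence: -\frac{7429}{1920}.

First insight: with t_0 = -\frac{2}{3}, the product of the first k integers (C = -2/3) is k!.
Term ratio: r(k) = -1 * (k-\frac{7}{2}) (k+8) / [(k+\frac{25}{2}) (k+1)] - rational; roots negated = parameters, x = -1, C = -\frac{2}{3}.


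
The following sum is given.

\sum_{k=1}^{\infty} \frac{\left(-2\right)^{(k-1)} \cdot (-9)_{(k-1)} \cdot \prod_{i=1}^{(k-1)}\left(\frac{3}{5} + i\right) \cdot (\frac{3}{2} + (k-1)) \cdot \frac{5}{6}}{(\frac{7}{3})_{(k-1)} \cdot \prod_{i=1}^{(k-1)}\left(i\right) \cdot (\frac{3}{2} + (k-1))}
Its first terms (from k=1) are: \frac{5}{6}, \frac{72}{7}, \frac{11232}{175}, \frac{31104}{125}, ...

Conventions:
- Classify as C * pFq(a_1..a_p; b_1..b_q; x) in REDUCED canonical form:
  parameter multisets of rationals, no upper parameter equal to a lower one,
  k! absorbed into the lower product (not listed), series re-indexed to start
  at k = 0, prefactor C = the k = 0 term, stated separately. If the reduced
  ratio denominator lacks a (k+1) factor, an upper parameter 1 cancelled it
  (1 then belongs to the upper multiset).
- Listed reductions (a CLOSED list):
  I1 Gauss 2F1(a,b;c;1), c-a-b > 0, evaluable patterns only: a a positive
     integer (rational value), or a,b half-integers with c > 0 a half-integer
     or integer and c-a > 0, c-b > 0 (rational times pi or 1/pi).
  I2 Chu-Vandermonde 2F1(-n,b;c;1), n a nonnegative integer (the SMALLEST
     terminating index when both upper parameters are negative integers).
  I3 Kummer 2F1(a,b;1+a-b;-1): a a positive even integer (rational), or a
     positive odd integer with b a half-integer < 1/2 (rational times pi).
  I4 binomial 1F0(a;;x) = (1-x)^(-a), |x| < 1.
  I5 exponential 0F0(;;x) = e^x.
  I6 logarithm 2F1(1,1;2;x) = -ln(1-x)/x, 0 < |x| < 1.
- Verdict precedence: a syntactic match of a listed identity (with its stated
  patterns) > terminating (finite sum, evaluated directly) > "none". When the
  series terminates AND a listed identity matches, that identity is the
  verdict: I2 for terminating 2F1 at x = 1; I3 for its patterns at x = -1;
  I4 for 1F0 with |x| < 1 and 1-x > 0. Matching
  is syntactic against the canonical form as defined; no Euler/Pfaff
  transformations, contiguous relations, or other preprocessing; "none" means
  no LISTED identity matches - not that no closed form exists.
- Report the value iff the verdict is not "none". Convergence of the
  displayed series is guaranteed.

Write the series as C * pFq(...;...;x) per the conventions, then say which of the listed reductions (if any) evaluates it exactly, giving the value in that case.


Prefactor \frac{5}{6}, argument -2: 2F1 with upper {-9, \frac{8}{5}} over lower {\frac{7}{3}}. Verdict: terminating. (-9)_k vanishes past k = 9, leaving a 10-term sum, computed directly. Its exact value is \frac{6202201712803723}{1207910156250}.

The tell: from the first term \frac{5}{6}: k + 3/2 divides numerator and denominator alike; C = 5/6 after cancelling.
Term ratio: r(k) = -2 * (k-9) (k+\frac{8}{5}) / [(k+\frac{7}{3}) (k+1)] - rational in k. x = -2; t_0 = \frac{5}{6}; negate the roots.


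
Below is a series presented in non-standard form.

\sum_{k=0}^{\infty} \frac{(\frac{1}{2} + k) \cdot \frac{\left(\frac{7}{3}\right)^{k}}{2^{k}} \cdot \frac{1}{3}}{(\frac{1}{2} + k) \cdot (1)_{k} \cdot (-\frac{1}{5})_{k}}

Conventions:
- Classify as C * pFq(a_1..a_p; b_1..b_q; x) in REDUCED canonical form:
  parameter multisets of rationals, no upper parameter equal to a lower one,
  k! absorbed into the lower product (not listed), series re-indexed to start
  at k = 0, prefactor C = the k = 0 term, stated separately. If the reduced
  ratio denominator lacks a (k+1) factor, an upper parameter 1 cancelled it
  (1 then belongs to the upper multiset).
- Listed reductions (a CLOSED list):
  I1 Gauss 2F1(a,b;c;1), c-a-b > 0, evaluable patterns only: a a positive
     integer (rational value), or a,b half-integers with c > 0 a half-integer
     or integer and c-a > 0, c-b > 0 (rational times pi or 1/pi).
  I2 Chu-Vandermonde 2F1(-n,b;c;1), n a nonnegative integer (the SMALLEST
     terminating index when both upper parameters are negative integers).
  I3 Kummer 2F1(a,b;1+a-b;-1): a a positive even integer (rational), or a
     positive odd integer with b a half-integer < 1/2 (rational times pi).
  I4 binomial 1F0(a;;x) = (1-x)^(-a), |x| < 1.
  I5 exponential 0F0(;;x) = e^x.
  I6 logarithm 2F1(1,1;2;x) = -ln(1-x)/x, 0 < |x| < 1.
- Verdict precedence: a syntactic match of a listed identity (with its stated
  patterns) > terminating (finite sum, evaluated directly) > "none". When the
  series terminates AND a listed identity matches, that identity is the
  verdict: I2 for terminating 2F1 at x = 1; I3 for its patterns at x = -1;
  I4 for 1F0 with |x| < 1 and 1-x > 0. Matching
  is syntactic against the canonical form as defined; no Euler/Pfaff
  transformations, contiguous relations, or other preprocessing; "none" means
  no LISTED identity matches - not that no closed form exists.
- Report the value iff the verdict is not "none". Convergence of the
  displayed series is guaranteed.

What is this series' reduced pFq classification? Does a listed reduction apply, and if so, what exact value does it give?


Classification (C = \frac{1}{3}): 0F1 with upper {-}, lower {-\frac{1}{5}}, argument x = \frac{7}{6}. Verdict: none - this 0F1 at x = \frac{7}{6} matches no listed pattern, and upper {-} holds no stopper.

First insight: from the first term \frac{1}{3}: striking the common factor k + 1/2 reduces the term (C = 1/3).
Adjacent-term ratio: r(k) = \frac{7}{6} * 1 / [(k-\frac{1}{5}) (k+1)] - rational in k. x = \frac{7}{6}; t_0 = \frac{1}{3}; negate the roots.


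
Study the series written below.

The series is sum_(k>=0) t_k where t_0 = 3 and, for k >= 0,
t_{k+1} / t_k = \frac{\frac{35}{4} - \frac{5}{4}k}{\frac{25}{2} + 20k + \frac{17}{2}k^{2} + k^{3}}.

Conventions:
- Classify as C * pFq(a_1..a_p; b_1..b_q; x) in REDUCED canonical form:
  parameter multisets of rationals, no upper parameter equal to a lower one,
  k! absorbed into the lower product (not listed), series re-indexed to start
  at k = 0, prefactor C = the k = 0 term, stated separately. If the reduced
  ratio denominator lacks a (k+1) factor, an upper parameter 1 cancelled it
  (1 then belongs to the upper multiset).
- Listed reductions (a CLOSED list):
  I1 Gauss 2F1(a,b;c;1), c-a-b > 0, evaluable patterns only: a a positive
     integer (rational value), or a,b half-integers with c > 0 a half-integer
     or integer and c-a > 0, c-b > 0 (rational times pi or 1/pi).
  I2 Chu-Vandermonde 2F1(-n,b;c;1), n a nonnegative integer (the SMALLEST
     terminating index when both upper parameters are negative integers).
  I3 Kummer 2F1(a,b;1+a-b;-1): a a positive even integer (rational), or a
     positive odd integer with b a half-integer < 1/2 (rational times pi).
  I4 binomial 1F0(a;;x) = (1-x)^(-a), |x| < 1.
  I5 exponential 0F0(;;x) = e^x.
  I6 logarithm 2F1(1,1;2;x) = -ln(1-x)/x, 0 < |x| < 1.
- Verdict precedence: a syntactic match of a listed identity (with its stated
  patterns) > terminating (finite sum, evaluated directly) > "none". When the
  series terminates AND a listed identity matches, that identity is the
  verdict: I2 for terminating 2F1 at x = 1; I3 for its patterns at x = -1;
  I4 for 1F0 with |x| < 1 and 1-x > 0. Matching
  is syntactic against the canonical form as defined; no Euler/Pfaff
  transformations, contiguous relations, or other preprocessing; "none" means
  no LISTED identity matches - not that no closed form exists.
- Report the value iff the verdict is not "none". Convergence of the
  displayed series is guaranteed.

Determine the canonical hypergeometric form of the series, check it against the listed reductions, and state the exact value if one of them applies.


This is 3 * 1F2(-7; \frac{5}{2}, 5; -\frac{5}{4}) in reduced canonical form. Verdict: terminating. (-7)_k vanishes past k = 7, leaving a 8-term sum, computed directly. Hence: \frac{2759116075847}{501610475520}.

Structural cue: from the first term 3: the expanded ratio factors over Q; C = 3, roots give parameters.
Ratio: r(k) = -\frac{5}{4} * (k-7) / [(k+\frac{5}{2}) (k+5) (k+1)] - rational in k, leading ratio -\frac{5}{4}; with t_0 = 3, classification follows.


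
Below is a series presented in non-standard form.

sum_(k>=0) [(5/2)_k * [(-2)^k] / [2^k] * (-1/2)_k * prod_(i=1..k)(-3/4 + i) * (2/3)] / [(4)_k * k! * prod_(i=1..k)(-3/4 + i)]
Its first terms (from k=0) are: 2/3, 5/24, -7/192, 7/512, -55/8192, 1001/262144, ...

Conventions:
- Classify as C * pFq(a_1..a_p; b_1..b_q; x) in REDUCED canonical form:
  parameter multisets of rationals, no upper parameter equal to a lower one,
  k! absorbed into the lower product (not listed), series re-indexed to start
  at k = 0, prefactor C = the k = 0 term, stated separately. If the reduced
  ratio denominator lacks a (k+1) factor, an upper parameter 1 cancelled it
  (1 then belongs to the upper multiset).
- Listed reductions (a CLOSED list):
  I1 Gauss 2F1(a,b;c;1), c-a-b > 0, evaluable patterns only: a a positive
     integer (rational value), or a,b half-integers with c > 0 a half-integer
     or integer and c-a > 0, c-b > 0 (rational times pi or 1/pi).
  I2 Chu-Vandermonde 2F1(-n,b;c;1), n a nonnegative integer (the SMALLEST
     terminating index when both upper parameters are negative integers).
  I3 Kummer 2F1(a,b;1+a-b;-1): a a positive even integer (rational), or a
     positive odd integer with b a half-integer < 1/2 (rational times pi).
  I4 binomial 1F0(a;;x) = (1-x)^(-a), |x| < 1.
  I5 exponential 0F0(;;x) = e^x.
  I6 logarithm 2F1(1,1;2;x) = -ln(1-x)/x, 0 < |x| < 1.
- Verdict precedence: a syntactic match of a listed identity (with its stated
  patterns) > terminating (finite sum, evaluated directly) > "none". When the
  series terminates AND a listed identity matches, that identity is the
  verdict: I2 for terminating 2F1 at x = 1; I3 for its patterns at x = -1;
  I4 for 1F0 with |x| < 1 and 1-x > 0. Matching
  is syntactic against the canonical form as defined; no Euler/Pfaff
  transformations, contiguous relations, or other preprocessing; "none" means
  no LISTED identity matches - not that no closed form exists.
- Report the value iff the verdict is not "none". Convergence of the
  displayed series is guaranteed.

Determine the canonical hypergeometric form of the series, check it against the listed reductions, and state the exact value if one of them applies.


Classification (C = 2/3): 2F1 with upper {-1/2, 5/2}, lower {4}, argument x = -1. Verdict: none. No listed pattern accepts 2F1(-1/2, 5/2; 4; -1).

Structural cue: t_0 = 2/3 here, and the parameter 1/4 appears in both the upper and lower lists and cancels.
Step ratio: r(k) = (-1) * (k-1/2) (k+5/2) / [(k+4) (k+1)] - rational in k. x = (-1); t_0 = 2/3; negate the roots.


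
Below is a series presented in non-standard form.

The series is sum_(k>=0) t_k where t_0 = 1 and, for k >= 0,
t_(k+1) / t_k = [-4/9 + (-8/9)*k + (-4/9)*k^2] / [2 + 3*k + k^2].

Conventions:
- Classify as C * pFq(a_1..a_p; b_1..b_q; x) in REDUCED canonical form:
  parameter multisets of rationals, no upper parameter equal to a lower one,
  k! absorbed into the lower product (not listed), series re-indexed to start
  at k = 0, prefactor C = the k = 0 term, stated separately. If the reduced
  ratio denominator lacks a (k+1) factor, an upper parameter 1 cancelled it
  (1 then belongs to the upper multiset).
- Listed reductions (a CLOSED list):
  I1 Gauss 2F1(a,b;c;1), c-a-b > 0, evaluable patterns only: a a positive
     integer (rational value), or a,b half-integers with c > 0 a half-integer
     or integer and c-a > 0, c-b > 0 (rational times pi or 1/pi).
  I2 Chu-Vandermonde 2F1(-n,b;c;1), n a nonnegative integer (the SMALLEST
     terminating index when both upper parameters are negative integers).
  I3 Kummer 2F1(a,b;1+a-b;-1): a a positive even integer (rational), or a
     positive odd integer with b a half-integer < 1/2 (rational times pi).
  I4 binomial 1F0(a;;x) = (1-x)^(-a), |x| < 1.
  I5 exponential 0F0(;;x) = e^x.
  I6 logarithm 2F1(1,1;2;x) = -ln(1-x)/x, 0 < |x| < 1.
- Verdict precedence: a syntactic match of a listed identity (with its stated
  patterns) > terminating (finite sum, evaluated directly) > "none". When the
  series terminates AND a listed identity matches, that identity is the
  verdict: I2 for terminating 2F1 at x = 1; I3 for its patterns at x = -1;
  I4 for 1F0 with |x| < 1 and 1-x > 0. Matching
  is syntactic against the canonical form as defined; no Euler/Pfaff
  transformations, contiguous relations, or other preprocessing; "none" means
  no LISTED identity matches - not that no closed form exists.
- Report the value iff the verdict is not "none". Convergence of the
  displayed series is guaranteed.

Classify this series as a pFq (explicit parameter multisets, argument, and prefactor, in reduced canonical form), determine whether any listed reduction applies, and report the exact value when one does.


At argument -4/9: a 2F1 with upper {1, 1}, lower {2}, scaled by C = 1. Verdict: the logarithmic series (I6) fires (the logarithm: parameters (1,1;2), x = -4/9). Its exact value is (9/4) * ln(13/9).

Structural cue: with t_0 = 1, roots of the ratio polynomials (C = 1, x = -4/9) are the negated parameters.
Consecutive-term ratio: r(k) = (-4/9) * (k+1) (k+1) / [(k+2) (k+1)] - poly over poly, x = (-4/9) from leading terms; C = 1 at k = 0.


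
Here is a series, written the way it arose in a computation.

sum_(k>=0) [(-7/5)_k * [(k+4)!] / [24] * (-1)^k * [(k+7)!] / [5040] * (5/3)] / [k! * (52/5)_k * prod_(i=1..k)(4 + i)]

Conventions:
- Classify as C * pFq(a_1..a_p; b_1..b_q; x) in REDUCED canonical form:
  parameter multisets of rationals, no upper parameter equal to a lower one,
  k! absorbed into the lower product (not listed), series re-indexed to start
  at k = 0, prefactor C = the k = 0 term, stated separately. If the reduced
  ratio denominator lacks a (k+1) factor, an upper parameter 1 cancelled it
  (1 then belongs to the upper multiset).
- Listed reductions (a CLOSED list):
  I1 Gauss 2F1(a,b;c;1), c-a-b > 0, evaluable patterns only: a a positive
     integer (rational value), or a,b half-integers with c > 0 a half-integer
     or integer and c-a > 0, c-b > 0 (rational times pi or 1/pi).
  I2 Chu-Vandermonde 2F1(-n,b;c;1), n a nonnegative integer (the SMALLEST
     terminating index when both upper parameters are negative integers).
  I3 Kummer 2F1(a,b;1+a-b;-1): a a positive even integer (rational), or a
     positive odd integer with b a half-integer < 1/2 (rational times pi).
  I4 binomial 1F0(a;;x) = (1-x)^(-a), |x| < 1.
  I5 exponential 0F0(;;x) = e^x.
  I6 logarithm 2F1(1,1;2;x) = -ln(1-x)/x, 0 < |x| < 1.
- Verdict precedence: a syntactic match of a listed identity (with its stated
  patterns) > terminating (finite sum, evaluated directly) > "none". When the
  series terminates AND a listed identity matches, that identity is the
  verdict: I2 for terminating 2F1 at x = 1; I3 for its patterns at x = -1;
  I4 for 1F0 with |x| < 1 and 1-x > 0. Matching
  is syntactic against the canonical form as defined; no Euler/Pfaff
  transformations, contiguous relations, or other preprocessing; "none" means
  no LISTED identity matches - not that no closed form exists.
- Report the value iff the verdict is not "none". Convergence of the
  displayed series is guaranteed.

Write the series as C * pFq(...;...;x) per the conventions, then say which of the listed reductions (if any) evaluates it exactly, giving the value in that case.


With C = 5/3: the canonical form is 2F1(-7/5, 8; 52/5; -1). Verdict at x = -1: Kummer (I3) matches (x = -1; c = 52/5 equals 1+a-b for upper {-7/5, 8}: listed pattern). Value: 6956/1875.

Structural cue: with t_0 = 5/3, the factorial ratio (prefactor 5/3) (k+a-1)!/(a-1)! is a rising factorial (a)_k.
Term ratio: r(k) = (-1) * (k-7/5) (k+8) / [(k+52/5) (k+1)] - poly over poly, x = (-1) from leading terms; C = 5/3 at k = 0.


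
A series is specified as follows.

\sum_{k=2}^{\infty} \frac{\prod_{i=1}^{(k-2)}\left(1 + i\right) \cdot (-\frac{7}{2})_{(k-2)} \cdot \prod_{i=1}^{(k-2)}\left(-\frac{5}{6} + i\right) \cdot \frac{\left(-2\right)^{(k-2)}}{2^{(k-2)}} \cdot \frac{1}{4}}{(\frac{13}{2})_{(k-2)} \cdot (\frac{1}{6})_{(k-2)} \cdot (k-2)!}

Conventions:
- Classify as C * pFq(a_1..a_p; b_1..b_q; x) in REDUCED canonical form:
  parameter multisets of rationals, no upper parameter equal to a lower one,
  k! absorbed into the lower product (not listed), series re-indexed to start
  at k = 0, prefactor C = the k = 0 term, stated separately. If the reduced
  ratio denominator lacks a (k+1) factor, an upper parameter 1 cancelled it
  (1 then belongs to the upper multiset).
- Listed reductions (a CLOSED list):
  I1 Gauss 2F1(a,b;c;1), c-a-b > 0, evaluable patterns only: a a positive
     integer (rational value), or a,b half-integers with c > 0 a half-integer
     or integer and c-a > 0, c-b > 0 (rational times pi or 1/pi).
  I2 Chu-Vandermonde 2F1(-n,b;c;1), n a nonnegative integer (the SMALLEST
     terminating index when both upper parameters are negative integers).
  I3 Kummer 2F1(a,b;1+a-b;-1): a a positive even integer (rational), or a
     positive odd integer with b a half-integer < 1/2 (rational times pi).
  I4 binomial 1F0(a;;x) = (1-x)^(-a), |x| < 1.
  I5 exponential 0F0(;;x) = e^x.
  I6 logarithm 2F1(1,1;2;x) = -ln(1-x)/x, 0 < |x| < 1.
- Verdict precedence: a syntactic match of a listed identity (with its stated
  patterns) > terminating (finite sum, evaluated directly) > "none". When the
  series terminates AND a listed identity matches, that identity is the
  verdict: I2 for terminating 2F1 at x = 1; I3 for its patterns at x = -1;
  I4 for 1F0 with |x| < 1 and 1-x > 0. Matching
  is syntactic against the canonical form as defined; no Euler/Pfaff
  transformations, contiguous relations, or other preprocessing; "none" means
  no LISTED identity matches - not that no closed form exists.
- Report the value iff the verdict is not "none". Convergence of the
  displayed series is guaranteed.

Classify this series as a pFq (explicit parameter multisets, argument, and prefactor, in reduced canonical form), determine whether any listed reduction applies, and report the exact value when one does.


Key observation: x = -1 and the running product (C = 1/4, x = -1) telescopes to a rising factorial.
Step ratio: r(k) = -1 * (k-\frac{7}{2}) (k+2) / [(k+\frac{13}{2}) (k+1)] - rational; roots negated = parameters, x = -1, C = \frac{1}{4}.

The series (x = -1) is 2F1: upper {-\frac{7}{2}, 2}, lower {\frac{13}{2}}, prefactor \frac{1}{4}. Verdict: the Kummer evaluation I3 applies (x = -1; c = \frac{13}{2} equals 1+a-b for upper {-\frac{7}{2}, 2}: listed pattern). Sum: \frac{11}{16}.


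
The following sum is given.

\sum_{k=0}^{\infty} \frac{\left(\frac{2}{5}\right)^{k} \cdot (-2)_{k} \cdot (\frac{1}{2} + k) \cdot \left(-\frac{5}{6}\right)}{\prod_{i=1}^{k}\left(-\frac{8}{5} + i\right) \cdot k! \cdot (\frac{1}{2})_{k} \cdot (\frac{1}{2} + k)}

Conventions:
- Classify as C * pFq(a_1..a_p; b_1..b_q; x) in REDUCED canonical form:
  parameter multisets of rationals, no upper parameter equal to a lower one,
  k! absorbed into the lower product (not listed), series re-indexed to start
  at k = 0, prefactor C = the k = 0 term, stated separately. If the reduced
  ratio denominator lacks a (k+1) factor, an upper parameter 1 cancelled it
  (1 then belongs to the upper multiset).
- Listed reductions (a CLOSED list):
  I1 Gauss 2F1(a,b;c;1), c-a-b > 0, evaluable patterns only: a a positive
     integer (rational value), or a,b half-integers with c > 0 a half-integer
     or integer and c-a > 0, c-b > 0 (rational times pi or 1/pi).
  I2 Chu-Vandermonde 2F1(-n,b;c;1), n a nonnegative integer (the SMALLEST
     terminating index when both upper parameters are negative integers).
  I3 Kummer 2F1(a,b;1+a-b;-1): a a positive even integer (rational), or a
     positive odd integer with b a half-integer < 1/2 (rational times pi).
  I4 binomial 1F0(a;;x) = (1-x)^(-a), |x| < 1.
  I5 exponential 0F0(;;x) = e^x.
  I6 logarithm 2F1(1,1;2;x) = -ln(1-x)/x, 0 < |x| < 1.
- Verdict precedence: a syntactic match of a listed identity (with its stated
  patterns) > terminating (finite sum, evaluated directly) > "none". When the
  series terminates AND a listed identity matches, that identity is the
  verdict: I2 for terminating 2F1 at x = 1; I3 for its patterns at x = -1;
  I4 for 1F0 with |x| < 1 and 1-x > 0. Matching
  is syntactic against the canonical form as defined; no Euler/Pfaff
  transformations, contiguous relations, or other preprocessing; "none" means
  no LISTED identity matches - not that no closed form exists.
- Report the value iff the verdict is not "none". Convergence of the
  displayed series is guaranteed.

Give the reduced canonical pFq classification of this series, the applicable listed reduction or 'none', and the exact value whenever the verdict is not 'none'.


The series (x = \frac{2}{5}) is 1F2: upper {-2}, lower {-\frac{3}{5}, \frac{1}{2}}, prefactor -\frac{5}{6}. Verdict: terminating - upper -2 stops the sum at k = 2; the 3 terms are added exactly. Value: -\frac{125}{54}.

Key step: with t_0 = -\frac{5}{6}, k + 1/2 divides numerator and denominator alike; prefactor -5/6 after cancelling.
Ratio: r(k) = \frac{2}{5} * (k-2) / [(k-\frac{3}{5}) (k+\frac{1}{2}) (k+1)] - rational in k. x = \frac{2}{5}; t_0 = -\frac{5}{6}; negate the roots.
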